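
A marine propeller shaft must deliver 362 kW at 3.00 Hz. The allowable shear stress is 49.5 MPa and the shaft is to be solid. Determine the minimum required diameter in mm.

ω = 2π·3.00 = 18.85 rad/s, so T = P/ω = 362×10³ / 18.85 = 19200 N·m.
For a solid shaft τ_max = 16T/(πd³), so d = (16T/(π τ_allow))^(1/3) = (16·19200/(π·4.95×10^7))^(1/3) = 0.1255 m.

125 mm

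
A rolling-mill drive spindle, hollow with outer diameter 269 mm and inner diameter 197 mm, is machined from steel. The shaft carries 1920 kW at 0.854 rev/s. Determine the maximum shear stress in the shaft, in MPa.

ω = 2π·0.854 = 5.366 rad/s, so T = P/ω = 1920×10³ / 5.366 = 357800 N·m.
J = π(d_o⁴ − d_i⁴)/32 = π(0.269⁴ − 0.197⁴)/32 = 3.662×10^-4 m⁴.
τ_max = T·r/J = 357800 × 0.135 / 3.662×10^-4 = 1.314×10^8 Pa.

131 MPa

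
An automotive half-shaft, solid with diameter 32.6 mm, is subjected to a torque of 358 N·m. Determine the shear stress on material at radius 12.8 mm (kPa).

J = πd⁴/32 = π(0.0326)⁴/32 = 1.109×10^-7 m⁴.
Shear stress varies linearly with radius: τ = T·r/J = 358.0 × 0.0128 / 1.109×10^-7 = 4.133×10^7 Pa.

41300 kPa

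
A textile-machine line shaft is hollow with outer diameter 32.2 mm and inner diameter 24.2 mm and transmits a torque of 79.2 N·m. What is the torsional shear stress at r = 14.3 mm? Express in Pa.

J = π(d_o⁴ − d_i⁴)/32 = π(0.0322⁴ − 0.0242⁴)/32 = 7.187×10^-8 m⁴.
Shear stress varies linearly with radius: τ = T·r/J = 79.20 × 0.0143 / 7.187×10^-8 = 1.576×10^7 Pa.

1.58e7 Pa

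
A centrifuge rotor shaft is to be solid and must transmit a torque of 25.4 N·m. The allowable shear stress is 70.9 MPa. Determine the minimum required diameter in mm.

12.2 mm

For a solid shaft τ_max = 16T/(πd³), so d = (16T/(π τ_allow))^(1/3) = (16·25.40/(π·7.09×10^7))^(1/3) = 0.01222 m.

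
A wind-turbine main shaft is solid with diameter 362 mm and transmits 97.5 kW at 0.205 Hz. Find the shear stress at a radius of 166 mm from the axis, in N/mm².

ω = 2π·0.205 = 1.288 rad/s, so T = P/ω = 97.5×10³ / 1.288 = 75700 N·m.
J = πd⁴/32 = π(0.362)⁴/32 = 1.686×10^-3 m⁴.
Shear stress varies linearly with radius: τ = T·r/J = 75700 × 0.166 / 1.686×10^-3 = 7.453×10^6 Pa.

7.45 N/mm²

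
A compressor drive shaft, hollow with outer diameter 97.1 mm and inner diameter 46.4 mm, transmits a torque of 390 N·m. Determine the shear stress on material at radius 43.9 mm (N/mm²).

2.07 N/mm²

J = π(d_o⁴ − d_i⁴)/32 = π(0.0971⁴ − 0.0464⁴)/32 = 8.272×10^-6 m⁴.
Shear stress varies linearly with radius: τ = T·r/J = 390.0 × 0.0439 / 8.272×10^-6 = 2.070×10^6 Pa.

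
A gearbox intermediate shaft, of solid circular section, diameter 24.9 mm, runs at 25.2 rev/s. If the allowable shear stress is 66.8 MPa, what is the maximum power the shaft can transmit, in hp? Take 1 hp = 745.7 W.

43.0 hp

J = πd⁴/32 = π(0.0249)⁴/32 = 3.774×10^-8 m⁴.
T_max = τ_allow·J/r = 6.68×10^7 × 3.774×10^-8 / 0.0124 = 202.5 N·m.
ω = 2π·25.2 = 158.3 rad/s, so P_max = T_max·ω = 3.206×10^4 W.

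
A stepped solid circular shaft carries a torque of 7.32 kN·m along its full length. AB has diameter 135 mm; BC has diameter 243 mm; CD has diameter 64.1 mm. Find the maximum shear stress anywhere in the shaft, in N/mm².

142 N/mm²

Under the same torque, τ_max = 16T/(πd³) is largest where d is smallest — segment CD (d = 64.1 mm).
τ_max = 16·7320/(π·(0.0641)³) = 1.415×10^8 Pa.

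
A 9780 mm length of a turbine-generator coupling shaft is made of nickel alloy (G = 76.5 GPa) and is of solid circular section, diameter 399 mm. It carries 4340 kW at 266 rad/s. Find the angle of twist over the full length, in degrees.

0.0480°

ω = 266 rad/s, so T = P/ω = 4340×10³ / 266.0 = 16320 N·m.
J = πd⁴/32 = π(0.399)⁴/32 = 2.488×10^-3 m⁴.
θ = T·L/(G·J) = 16320 × 9.78 / (76.5×10⁹ × 2.488×10^-3) = 8.383×10^-4 rad.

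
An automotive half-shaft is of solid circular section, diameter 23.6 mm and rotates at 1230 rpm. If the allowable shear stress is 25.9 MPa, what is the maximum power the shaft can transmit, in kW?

J = πd⁴/32 = π(0.0236)⁴/32 = 3.045×10^-8 m⁴.
T_max = τ_allow·J/r = 2.59×10^7 × 3.045×10^-8 / 0.0118 = 66.84 N·m.
ω = 2π·1230/60 = 128.8 rad/s, so P_max = T_max·ω = 8610 W.

8.61 kW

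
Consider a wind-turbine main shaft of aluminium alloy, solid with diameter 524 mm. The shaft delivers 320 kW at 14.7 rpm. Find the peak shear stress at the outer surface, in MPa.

7.36 MPa

ω = 2π·14.7/60 = 1.539 rad/s, so T = P/ω = 320×10³ / 1.539 = 207900 N·m.
J = πd⁴/32 = π(0.524)⁴/32 = 7.402×10^-3 m⁴.
τ_max = T·r/J = 207900 × 0.262 / 7.402×10^-3 = 7.358×10^6 Pa.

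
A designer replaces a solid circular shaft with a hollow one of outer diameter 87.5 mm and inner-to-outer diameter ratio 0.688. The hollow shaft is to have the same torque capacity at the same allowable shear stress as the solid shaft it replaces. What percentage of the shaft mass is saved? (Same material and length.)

Equal τ_max and T ⇒ the solid shaft needs d_s³ = d_o³(1−k⁴), so d_s = 87.5·(1−0.688⁴)^(1/3) = 80.41 mm.
Area ratio A_h/A_s = d_o²(1−k²)/d_s² = (1−k²)/(1−k⁴)^(2/3) = 0.6237.
Mass saving = 1 − 0.6237 = 37.6 %.

37.6 %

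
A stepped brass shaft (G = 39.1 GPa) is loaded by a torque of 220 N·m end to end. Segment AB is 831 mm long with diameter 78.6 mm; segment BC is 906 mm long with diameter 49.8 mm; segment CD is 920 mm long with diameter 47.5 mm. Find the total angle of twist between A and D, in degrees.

J_AB = π(0.0786)⁴/32 = 3.75×10^-6 m⁴; J_BC = π(0.0498)⁴/32 = 6.04×10^-7 m⁴; J_CD = π(0.0475)⁴/32 = 5.00×10^-7 m⁴.
θ = (T/G)·Σ L_i/J_i = (220.0/39.1×10⁹)·(0.831/3.75×10^-6 + 0.906/6.04×10^-7 + 0.920/5.00×10^-7) = 0.02005 rad.

1.15°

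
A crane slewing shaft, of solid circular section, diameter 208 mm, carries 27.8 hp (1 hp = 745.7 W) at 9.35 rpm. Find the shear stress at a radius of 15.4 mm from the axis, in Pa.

1.77e6 Pa

ω = 2π·9.35/60 = 0.9791 rad/s, so T = P/ω = 27.8×745.7 / 0.9791 = 21170 N·m.
J = πd⁴/32 = π(0.208)⁴/32 = 1.838×10^-4 m⁴.
Shear stress varies linearly with radius: τ = T·r/J = 21170 × 0.0154 / 1.838×10^-4 = 1.774×10^6 Pa.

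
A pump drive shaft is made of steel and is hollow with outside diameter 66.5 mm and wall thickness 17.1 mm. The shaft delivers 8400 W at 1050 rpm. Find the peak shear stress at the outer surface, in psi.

ω = 2π·1050/60 = 110.0 rad/s, so T = P/ω = 8400 / 110.0 = 76.39 N·m.
J = π(d_o⁴ − d_i⁴)/32 = π(0.0665⁴ − 0.0323⁴)/32 = 1.813×10^-6 m⁴.
τ_max = T·r/J = 76.39 × 0.0333 / 1.813×10^-6 = 1.401×10^6 Pa.

203 psi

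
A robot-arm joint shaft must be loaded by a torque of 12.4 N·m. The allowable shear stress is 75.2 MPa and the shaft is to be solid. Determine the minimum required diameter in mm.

9.43 mm

For a solid shaft τ_max = 16T/(πd³), so d = (16T/(π τ_allow))^(1/3) = (16·12.40/(π·7.52×10^7))^(1/3) = 0.009435 m.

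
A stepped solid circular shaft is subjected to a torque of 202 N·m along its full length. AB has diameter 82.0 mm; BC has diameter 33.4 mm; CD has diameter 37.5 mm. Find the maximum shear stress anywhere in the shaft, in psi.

Under the same torque, τ_max = 16T/(πd³) is largest where d is smallest — segment BC (d = 33.4 mm).
τ_max = 16·202.0/(π·(0.0334)³) = 2.761×10^7 Pa.

4000 psi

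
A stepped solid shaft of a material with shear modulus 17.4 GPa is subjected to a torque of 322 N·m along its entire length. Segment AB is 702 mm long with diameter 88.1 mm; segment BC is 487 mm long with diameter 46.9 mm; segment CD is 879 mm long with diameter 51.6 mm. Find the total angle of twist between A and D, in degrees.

J_AB = π(0.0881)⁴/32 = 5.91×10^-6 m⁴; J_BC = π(0.0469)⁴/32 = 4.75×10^-7 m⁴; J_CD = π(0.0516)⁴/32 = 6.96×10^-7 m⁴.
θ = (T/G)·Σ L_i/J_i = (322.0/17.4×10⁹)·(0.702/5.91×10^-6 + 0.487/4.75×10^-7 + 0.879/6.96×10^-7) = 0.04454 rad.

2.55°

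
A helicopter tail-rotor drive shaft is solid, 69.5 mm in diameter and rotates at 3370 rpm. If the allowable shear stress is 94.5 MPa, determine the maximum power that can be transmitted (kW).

2200 kW

J = πd⁴/32 = π(0.0695)⁴/32 = 2.291×10^-6 m⁴.
T_max = τ_allow·J/r = 9.45×10^7 × 2.291×10^-6 / 0.0348 = 6229 N·m.
ω = 2π·3370/60 = 352.9 rad/s, so P_max = T_max·ω = 2.198×10^6 W.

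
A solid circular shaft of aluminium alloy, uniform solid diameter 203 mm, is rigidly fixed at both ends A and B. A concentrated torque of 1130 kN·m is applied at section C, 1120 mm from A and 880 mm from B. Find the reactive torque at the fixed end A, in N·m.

With uniform GJ and both ends fixed, compatibility θ_AC = θ_CB gives T_A·a = T_B·b, together with T_A + T_B = T₀.
T_A = T₀·b/(a+b) = 1.130e6·880/2000 = 497200 N·m; T_B = 632800 N·m.

497000 N·m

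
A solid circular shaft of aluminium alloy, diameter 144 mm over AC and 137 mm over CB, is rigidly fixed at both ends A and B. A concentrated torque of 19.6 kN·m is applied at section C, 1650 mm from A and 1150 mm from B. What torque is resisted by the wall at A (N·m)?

Compatibility: T_A·a/J_AC = T_B·b/J_CB with T_A + T_B = T₀.
J_AC = 4.22×10^-5 m⁴, J_CB = 3.46×10^-5 m⁴, so T_A = T₀·(J_AC/a)/((J_AC/a)+(J_CB/b)) = 9009 N·m, T_B = 10590 N·m.

9010 N·m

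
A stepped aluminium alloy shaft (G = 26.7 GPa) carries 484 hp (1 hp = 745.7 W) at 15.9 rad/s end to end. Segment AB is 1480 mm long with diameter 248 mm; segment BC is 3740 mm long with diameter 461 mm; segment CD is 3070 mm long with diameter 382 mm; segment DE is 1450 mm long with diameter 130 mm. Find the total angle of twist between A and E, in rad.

ω = 15.9 rad/s, so T = P/ω = 484×745.7 / 15.90 = 22700 N·m.
J_AB = π(0.248)⁴/32 = 3.71×10^-4 m⁴; J_BC = π(0.461)⁴/32 = 4.43×10^-3 m⁴; J_CD = π(0.382)⁴/32 = 2.09×10^-3 m⁴; J_DE = π(0.130)⁴/32 = 2.80×10^-5 m⁴.
θ = (T/G)·Σ L_i/J_i = (22700/26.7×10⁹)·(1.48/3.71×10^-4 + 3.74/4.43×10^-3 + 3.07/2.09×10^-3 + 1.45/2.80×10^-5) = 0.04932 rad.

0.0493 rad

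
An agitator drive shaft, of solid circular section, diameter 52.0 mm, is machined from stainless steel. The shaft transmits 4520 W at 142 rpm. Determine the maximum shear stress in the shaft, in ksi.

1.60 ksi

ω = 2π·142/60 = 14.87 rad/s, so T = P/ω = 4520 / 14.87 = 304.0 N·m.
J = πd⁴/32 = π(0.0520)⁴/32 = 7.178×10^-7 m⁴.
τ_max = T·r/J = 304.0 × 0.0260 / 7.178×10^-7 = 1.101×10^7 Pa.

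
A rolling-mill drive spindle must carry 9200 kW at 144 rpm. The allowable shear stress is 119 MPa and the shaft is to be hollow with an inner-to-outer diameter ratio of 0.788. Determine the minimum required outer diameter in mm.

ω = 2π·144/60 = 15.08 rad/s, so T = P/ω = 9200×10³ / 15.08 = 610100 N·m.
For a hollow shaft with d_i/d_o = 0.788: τ_max = 16T/(π d_o³ (1−k⁴)), so d_o = [16T/(π τ_allow (1−k⁴))]^(1/3) = [16·610100/(π·1.19×10^8·0.6144)]^(1/3) = 0.3490 m.

349 mm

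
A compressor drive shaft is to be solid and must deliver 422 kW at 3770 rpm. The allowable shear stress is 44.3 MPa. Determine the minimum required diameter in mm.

49.7 mm

ω = 2π·3770/60 = 394.8 rad/s, so T = P/ω = 422×10³ / 394.8 = 1069 N·m.
For a solid shaft τ_max = 16T/(πd³), so d = (16T/(π τ_allow))^(1/3) = (16·1069/(π·4.43×10^7))^(1/3) = 0.04972 m.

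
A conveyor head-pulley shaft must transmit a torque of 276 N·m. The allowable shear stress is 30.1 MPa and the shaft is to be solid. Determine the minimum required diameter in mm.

36.0 mm

For a solid shaft τ_max = 16T/(πd³), so d = (16T/(π τ_allow))^(1/3) = (16·276.0/(π·3.01×10^7))^(1/3) = 0.03601 m.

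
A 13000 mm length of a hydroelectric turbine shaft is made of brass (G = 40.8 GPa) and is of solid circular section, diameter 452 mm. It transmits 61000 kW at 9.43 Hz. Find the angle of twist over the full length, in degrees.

4.59°

ω = 2π·9.43 = 59.25 rad/s, so T = P/ω = 61000×10³ / 59.25 = 1.030e6 N·m.
J = πd⁴/32 = π(0.452)⁴/32 = 4.098×10^-3 m⁴.
θ = T·L/(G·J) = 1.030e6 × 13.0 / (40.8×10⁹ × 4.098×10^-3) = 0.08005 rad.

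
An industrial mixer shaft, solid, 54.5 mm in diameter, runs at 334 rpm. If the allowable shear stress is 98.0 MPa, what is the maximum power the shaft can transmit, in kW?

109 kW

J = πd⁴/32 = π(0.0545)⁴/32 = 8.661×10^-7 m⁴.
T_max = τ_allow·J/r = 9.80×10^7 × 8.661×10^-7 / 0.0272 = 3115 N·m.
ω = 2π·334/60 = 34.98 rad/s, so P_max = T_max·ω = 1.089×10^5 W.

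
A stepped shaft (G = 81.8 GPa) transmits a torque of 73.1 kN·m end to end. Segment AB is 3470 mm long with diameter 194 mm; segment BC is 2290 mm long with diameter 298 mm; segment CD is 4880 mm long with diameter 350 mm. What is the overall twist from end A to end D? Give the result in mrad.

27.9 mrad

J_AB = π(0.194)⁴/32 = 1.39×10^-4 m⁴; J_BC = π(0.298)⁴/32 = 7.74×10^-4 m⁴; J_CD = π(0.350)⁴/32 = 1.47×10^-3 m⁴.
θ = (T/G)·Σ L_i/J_i = (73100/81.8×10⁹)·(3.47/1.39×10^-4 + 2.29/7.74×10^-4 + 4.88/1.47×10^-3) = 0.02790 rad.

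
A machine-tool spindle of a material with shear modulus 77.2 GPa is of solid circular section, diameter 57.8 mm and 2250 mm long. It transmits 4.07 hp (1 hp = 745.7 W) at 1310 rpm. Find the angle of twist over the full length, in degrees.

ω = 2π·1310/60 = 137.2 rad/s, so T = P/ω = 4.07×745.7 / 137.2 = 22.12 N·m.
J = πd⁴/32 = π(0.0578)⁴/32 = 1.096×10^-6 m⁴.
θ = T·L/(G·J) = 22.12 × 2.25 / (77.2×10⁹ × 1.096×10^-6) = 5.885×10^-4 rad.

0.0337°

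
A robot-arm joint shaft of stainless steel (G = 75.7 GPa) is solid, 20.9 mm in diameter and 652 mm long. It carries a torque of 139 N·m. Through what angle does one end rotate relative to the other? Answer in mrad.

63.9 mrad

J = πd⁴/32 = π(0.0209)⁴/32 = 1.873×10^-8 m⁴.
θ = T·L/(G·J) = 139.0 × 0.652 / (75.7×10⁹ × 1.873×10^-8) = 0.06391 rad.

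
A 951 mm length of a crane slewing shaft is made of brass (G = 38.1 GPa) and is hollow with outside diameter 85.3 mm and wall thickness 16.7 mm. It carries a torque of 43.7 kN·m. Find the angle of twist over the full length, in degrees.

13.9°

J = π(d_o⁴ − d_i⁴)/32 = π(0.0853⁴ − 0.0519⁴)/32 = 4.485×10^-6 m⁴.
θ = T·L/(G·J) = 43700 × 0.951 / (38.1×10⁹ × 4.485×10^-6) = 0.2432 rad.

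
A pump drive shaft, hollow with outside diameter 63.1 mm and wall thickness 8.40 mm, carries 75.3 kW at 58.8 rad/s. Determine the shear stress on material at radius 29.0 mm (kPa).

33600 kPa

ω = 58.8 rad/s, so T = P/ω = 75.3×10³ / 58.80 = 1281 N·m.
J = π(d_o⁴ − d_i⁴)/32 = π(0.0631⁴ − 0.0463⁴)/32 = 1.105×10^-6 m⁴.
Shear stress varies linearly with radius: τ = T·r/J = 1281 × 0.0290 / 1.105×10^-6 = 3.360×10^7 Pa.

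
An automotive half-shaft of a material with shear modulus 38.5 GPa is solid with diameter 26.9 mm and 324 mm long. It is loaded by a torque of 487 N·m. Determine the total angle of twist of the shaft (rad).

J = πd⁴/32 = π(0.0269)⁴/32 = 5.141×10^-8 m⁴.
θ = T·L/(G·J) = 487.0 × 0.324 / (38.5×10⁹ × 5.141×10^-8) = 0.07973 rad.

0.0797 rad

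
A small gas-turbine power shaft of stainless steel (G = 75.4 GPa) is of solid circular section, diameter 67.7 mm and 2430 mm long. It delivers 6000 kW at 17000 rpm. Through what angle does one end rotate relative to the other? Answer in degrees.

3.02°

ω = 2π·17000/60 = 1780 rad/s, so T = P/ω = 6000×10³ / 1780 = 3370 N·m.
J = πd⁴/32 = π(0.0677)⁴/32 = 2.062×10^-6 m⁴.
θ = T·L/(G·J) = 3370 × 2.43 / (75.4×10⁹ × 2.062×10^-6) = 0.05267 rad.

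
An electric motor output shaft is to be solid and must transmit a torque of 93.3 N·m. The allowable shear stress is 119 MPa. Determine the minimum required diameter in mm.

For a solid shaft τ_max = 16T/(πd³), so d = (16T/(π τ_allow))^(1/3) = (16·93.30/(π·1.19×10^8))^(1/3) = 0.01586 m.

15.9 mm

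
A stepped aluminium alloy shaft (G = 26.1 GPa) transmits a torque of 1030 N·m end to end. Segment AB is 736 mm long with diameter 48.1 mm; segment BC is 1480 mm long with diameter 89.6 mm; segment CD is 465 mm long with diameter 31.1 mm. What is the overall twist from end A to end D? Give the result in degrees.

J_AB = π(0.0481)⁴/32 = 5.26×10^-7 m⁴; J_BC = π(0.0896)⁴/32 = 6.33×10^-6 m⁴; J_CD = π(0.0311)⁴/32 = 9.18×10^-8 m⁴.
θ = (T/G)·Σ L_i/J_i = (1030/26.1×10⁹)·(0.736/5.26×10^-7 + 1.48/6.33×10^-6 + 0.465/9.18×10^-8) = 0.2643 rad.

15.1°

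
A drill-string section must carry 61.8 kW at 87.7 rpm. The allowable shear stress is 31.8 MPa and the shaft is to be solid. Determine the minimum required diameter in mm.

103 mm

ω = 2π·87.7/60 = 9.184 rad/s, so T = P/ω = 61.8×10³ / 9.184 = 6729 N·m.
For a solid shaft τ_max = 16T/(πd³), so d = (16T/(π τ_allow))^(1/3) = (16·6729/(π·3.18×10^7))^(1/3) = 0.1025 m.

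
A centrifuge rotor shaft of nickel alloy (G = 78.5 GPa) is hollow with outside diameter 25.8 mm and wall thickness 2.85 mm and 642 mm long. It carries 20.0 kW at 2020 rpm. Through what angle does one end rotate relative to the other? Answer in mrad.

28.1 mrad

ω = 2π·2020/60 = 211.5 rad/s, so T = P/ω = 20.0×10³ / 211.5 = 94.55 N·m.
J = π(d_o⁴ − d_i⁴)/32 = π(0.0258⁴ − 0.0201⁴)/32 = 2.747×10^-8 m⁴.
θ = T·L/(G·J) = 94.55 × 0.642 / (78.5×10⁹ × 2.747×10^-8) = 0.02814 rad.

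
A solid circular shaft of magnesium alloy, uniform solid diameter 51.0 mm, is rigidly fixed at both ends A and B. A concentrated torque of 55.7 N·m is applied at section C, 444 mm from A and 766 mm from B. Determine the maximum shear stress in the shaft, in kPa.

1350 kPa

With uniform GJ and both ends fixed, compatibility θ_AC = θ_CB gives T_A·a = T_B·b, together with T_A + T_B = T₀.
T_A = T₀·b/(a+b) = 55.70·766/1210 = 35.26 N·m; T_B = 20.44 N·m.
τ in each portion: τ_AC = 1.35×10^6 Pa, τ_CB = 7.85×10^5 Pa; maximum is in AC.
τ_max = T_AC·r/J = 35.26·0.0255/6.64×10^-7 = 1.354×10^6 Pa.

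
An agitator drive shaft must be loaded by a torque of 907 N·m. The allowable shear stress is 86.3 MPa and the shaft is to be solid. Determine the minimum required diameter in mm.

37.7 mm

For a solid shaft τ_max = 16T/(πd³), so d = (16T/(π τ_allow))^(1/3) = (16·907.0/(π·8.63×10^7))^(1/3) = 0.03769 m.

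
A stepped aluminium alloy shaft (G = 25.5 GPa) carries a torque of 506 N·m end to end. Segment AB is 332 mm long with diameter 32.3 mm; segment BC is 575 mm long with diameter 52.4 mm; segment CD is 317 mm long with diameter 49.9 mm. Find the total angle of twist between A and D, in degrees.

J_AB = π(0.0323)⁴/32 = 1.07×10^-7 m⁴; J_BC = π(0.0524)⁴/32 = 7.40×10^-7 m⁴; J_CD = π(0.0499)⁴/32 = 6.09×10^-7 m⁴.
θ = (T/G)·Σ L_i/J_i = (506.0/25.5×10⁹)·(0.332/1.07×10^-7 + 0.575/7.40×10^-7 + 0.317/6.09×10^-7) = 0.08740 rad.

5.01°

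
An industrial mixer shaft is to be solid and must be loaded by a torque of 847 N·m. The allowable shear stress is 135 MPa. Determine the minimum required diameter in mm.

For a solid shaft τ_max = 16T/(πd³), so d = (16T/(π τ_allow))^(1/3) = (16·847.0/(π·1.35×10^8))^(1/3) = 0.03173 m.

31.7 mm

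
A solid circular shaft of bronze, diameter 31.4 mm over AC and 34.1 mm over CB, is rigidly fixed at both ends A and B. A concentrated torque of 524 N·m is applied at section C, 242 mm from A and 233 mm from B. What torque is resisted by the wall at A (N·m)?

Compatibility: T_A·a/J_AC = T_B·b/J_CB with T_A + T_B = T₀.
J_AC = 9.54×10^-8 m⁴, J_CB = 1.33×10^-7 m⁴, so T_A = T₀·(J_AC/a)/((J_AC/a)+(J_CB/b)) = 214.3 N·m, T_B = 309.7 N·m.

214 N·m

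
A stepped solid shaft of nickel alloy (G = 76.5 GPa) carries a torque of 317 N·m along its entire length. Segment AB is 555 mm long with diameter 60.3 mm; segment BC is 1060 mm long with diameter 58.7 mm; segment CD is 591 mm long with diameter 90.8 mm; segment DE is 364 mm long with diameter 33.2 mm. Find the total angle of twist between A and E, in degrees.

J_AB = π(0.0603)⁴/32 = 1.30×10^-6 m⁴; J_BC = π(0.0587)⁴/32 = 1.17×10^-6 m⁴; J_CD = π(0.0908)⁴/32 = 6.67×10^-6 m⁴; J_DE = π(0.0332)⁴/32 = 1.19×10^-7 m⁴.
θ = (T/G)·Σ L_i/J_i = (317.0/76.5×10⁹)·(0.555/1.30×10^-6 + 1.06/1.17×10^-6 + 0.591/6.67×10^-6 + 0.364/1.19×10^-7) = 0.01855 rad.

1.06°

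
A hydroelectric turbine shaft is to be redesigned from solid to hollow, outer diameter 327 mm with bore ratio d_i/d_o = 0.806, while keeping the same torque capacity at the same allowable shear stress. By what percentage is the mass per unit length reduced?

Equal τ_max and T ⇒ the solid shaft needs d_s³ = d_o³(1−k⁴), so d_s = 327·(1−0.806⁴)^(1/3) = 272.4 mm.
Area ratio A_h/A_s = d_o²(1−k²)/d_s² = (1−k²)/(1−k⁴)^(2/3) = 0.5049.
Mass saving = 1 − 0.5049 = 49.5 %.

49.5 %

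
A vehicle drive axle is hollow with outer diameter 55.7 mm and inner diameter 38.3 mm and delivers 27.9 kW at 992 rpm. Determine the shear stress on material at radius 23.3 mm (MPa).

8.53 MPa

ω = 2π·992/60 = 103.9 rad/s, so T = P/ω = 27.9×10³ / 103.9 = 268.6 N·m.
J = π(d_o⁴ − d_i⁴)/32 = π(0.0557⁴ − 0.0383⁴)/32 = 7.337×10^-7 m⁴.
Shear stress varies linearly with radius: τ = T·r/J = 268.6 × 0.0233 / 7.337×10^-7 = 8.529×10^6 Pa.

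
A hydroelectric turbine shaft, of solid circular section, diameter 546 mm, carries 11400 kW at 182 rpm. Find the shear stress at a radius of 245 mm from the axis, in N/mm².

16.8 N/mm²

ω = 2π·182/60 = 19.06 rad/s, so T = P/ω = 11400×10³ / 19.06 = 598100 N·m.
J = πd⁴/32 = π(0.546)⁴/32 = 8.725×10^-3 m⁴.
Shear stress varies linearly with radius: τ = T·r/J = 598100 × 0.245 / 8.725×10^-3 = 1.680×10^7 Pa.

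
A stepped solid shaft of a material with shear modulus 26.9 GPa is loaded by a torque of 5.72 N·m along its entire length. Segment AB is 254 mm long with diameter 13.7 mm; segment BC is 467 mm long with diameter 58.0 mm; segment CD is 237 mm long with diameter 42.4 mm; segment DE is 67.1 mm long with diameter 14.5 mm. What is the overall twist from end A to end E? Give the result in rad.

0.0192 rad

J_AB = π(0.0137)⁴/32 = 3.46×10^-9 m⁴; J_BC = π(0.0580)⁴/32 = 1.11×10^-6 m⁴; J_CD = π(0.0424)⁴/32 = 3.17×10^-7 m⁴; J_DE = π(0.0145)⁴/32 = 4.34×10^-9 m⁴.
θ = (T/G)·Σ L_i/J_i = (5.720/26.9×10⁹)·(0.254/3.46×10^-9 + 0.467/1.11×10^-6 + 0.237/3.17×10^-7 + 0.0671/4.34×10^-9) = 0.01915 rad.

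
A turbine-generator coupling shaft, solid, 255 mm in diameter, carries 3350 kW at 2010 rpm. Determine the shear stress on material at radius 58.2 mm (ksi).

ω = 2π·2010/60 = 210.5 rad/s, so T = P/ω = 3350×10³ / 210.5 = 15920 N·m.
J = πd⁴/32 = π(0.255)⁴/32 = 4.151×10^-4 m⁴.
Shear stress varies linearly with radius: τ = T·r/J = 15920 × 0.0582 / 4.151×10^-4 = 2.231×10^6 Pa.

0.324 ksi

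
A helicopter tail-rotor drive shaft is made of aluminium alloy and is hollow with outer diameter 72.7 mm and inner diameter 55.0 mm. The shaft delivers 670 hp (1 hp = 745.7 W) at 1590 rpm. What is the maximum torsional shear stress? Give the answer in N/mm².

ω = 2π·1590/60 = 166.5 rad/s, so T = P/ω = 670×745.7 / 166.5 = 3001 N·m.
J = π(d_o⁴ − d_i⁴)/32 = π(0.0727⁴ − 0.0550⁴)/32 = 1.844×10^-6 m⁴.
τ_max = T·r/J = 3001 × 0.0364 / 1.844×10^-6 = 5.915×10^7 Pa.

59.1 N/mm²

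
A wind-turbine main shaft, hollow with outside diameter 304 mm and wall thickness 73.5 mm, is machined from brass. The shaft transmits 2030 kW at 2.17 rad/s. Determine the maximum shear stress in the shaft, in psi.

ω = 2.17 rad/s, so T = P/ω = 2030×10³ / 2.170 = 935500 N·m.
J = π(d_o⁴ − d_i⁴)/32 = π(0.304⁴ − 0.157⁴)/32 = 7.788×10^-4 m⁴.
τ_max = T·r/J = 935500 × 0.152 / 7.788×10^-4 = 1.826×10^8 Pa.

26500 psi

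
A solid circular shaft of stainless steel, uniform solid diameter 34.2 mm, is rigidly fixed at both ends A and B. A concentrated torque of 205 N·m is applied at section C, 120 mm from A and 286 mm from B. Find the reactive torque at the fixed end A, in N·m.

144 N·m

With uniform GJ and both ends fixed, compatibility θ_AC = θ_CB gives T_A·a = T_B·b, together with T_A + T_B = T₀.
T_A = T₀·b/(a+b) = 205.0·286/406.0 = 144.4 N·m; T_B = 60.59 N·m.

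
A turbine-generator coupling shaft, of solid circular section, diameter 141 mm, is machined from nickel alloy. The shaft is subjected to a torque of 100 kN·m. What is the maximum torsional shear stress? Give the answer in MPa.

182 MPa

J = πd⁴/32 = π(0.141)⁴/32 = 3.880×10^-5 m⁴.
τ_max = T·r/J = 100000 × 0.0705 / 3.880×10^-5 = 1.817×10^8 Pa.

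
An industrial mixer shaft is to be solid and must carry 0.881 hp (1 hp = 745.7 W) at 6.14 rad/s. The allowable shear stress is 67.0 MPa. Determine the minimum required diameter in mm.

20.1 mm

ω = 6.14 rad/s, so T = P/ω = 0.881×745.7 / 6.140 = 107.0 N·m.
For a solid shaft τ_max = 16T/(πd³), so d = (16T/(π τ_allow))^(1/3) = (16·107.0/(π·6.70×10^7))^(1/3) = 0.02011 m.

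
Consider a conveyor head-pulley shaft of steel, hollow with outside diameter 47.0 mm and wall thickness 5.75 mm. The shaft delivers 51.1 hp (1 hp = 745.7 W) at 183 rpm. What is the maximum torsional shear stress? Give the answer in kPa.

145000 kPa

ω = 2π·183/60 = 19.16 rad/s, so T = P/ω = 51.1×745.7 / 19.16 = 1988 N·m.
J = π(d_o⁴ − d_i⁴)/32 = π(0.0470⁴ − 0.0355⁴)/32 = 3.231×10^-7 m⁴.
τ_max = T·r/J = 1988 × 0.0235 / 3.231×10^-7 = 1.446×10^8 Pa.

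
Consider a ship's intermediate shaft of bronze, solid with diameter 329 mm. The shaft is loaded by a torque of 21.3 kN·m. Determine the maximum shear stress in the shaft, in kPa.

3050 kPa

J = πd⁴/32 = π(0.329)⁴/32 = 1.150×10^-3 m⁴.
τ_max = T·r/J = 21300 × 0.165 / 1.150×10^-3 = 3.046×10^6 Pa.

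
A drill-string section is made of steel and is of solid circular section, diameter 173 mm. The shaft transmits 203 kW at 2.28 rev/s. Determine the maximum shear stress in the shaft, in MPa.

13.9 MPa

ω = 2π·2.28 = 14.33 rad/s, so T = P/ω = 203×10³ / 14.33 = 14170 N·m.
J = πd⁴/32 = π(0.173)⁴/32 = 8.794×10^-5 m⁴.
τ_max = T·r/J = 14170 × 0.0865 / 8.794×10^-5 = 1.394×10^7 Pa.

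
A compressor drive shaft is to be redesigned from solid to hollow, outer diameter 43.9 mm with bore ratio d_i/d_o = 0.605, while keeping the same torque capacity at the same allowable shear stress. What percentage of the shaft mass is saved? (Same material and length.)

30.2 %

Equal τ_max and T ⇒ the solid shaft needs d_s³ = d_o³(1−k⁴), so d_s = 43.9·(1−0.605⁴)^(1/3) = 41.84 mm.
Area ratio A_h/A_s = d_o²(1−k²)/d_s² = (1−k²)/(1−k⁴)^(2/3) = 0.6978.
Mass saving = 1 − 0.6978 = 30.2 %.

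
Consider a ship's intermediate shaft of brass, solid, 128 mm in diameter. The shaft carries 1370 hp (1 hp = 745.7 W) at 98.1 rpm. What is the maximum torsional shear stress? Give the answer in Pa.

2.42e8 Pa

ω = 2π·98.1/60 = 10.27 rad/s, so T = P/ω = 1370×745.7 / 10.27 = 99450 N·m.
J = πd⁴/32 = π(0.128)⁴/32 = 2.635×10^-5 m⁴.
τ_max = T·r/J = 99450 × 0.0640 / 2.635×10^-5 = 2.415×10^8 Pa.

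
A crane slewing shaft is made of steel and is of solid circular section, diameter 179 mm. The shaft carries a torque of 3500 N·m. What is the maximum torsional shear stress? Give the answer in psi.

451 psi

J = πd⁴/32 = π(0.179)⁴/32 = 1.008×10^-4 m⁴.
τ_max = T·r/J = 3500 × 0.0895 / 1.008×10^-4 = 3.108×10^6 Pa.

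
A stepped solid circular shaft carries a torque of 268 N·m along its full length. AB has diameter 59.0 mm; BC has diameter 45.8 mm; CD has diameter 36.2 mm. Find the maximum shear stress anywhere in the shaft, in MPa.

Under the same torque, τ_max = 16T/(πd³) is largest where d is smallest — segment CD (d = 36.2 mm).
τ_max = 16·268.0/(π·(0.0362)³) = 2.877×10^7 Pa.

28.8 MPa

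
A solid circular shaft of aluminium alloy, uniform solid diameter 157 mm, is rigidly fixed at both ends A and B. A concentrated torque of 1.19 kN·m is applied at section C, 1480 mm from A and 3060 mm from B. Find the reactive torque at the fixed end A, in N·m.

With uniform GJ and both ends fixed, compatibility θ_AC = θ_CB gives T_A·a = T_B·b, together with T_A + T_B = T₀.
T_A = T₀·b/(a+b) = 1190·3060/4540 = 802.1 N·m; T_B = 387.9 N·m.

802 N·m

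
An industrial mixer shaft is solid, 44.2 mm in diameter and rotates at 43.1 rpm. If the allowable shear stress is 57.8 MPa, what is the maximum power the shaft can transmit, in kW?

4.42 kW

J = πd⁴/32 = π(0.0442)⁴/32 = 3.747×10^-7 m⁴.
T_max = τ_allow·J/r = 5.78×10^7 × 3.747×10^-7 / 0.0221 = 980.0 N·m.
ω = 2π·43.1/60 = 4.513 rad/s, so P_max = T_max·ω = 4423 W.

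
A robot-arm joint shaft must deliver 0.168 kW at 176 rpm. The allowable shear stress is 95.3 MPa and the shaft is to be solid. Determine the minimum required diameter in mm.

7.87 mm

ω = 2π·176/60 = 18.43 rad/s, so T = P/ω = 0.168×10³ / 18.43 = 9.115 N·m.
For a solid shaft τ_max = 16T/(πd³), so d = (16T/(π τ_allow))^(1/3) = (16·9.115/(π·9.53×10^7))^(1/3) = 0.007868 m.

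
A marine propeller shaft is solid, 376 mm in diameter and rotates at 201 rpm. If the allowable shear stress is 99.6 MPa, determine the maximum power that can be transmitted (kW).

21900 kW

J = πd⁴/32 = π(0.376)⁴/32 = 1.962×10^-3 m⁴.
T_max = τ_allow·J/r = 9.96×10^7 × 1.962×10^-3 / 0.188 = 1.040e6 N·m.
ω = 2π·201/60 = 21.05 rad/s, so P_max = T_max·ω = 2.188×10^7 W.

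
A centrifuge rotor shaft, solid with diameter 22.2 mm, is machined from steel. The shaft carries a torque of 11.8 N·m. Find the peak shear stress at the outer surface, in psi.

J = πd⁴/32 = π(0.0222)⁴/32 = 2.385×10^-8 m⁴.
τ_max = T·r/J = 11.80 × 0.0111 / 2.385×10^-8 = 5.493×10^6 Pa.

797 psi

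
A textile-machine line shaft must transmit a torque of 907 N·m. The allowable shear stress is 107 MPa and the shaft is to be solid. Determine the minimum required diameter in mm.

35.1 mm

For a solid shaft τ_max = 16T/(πd³), so d = (16T/(π τ_allow))^(1/3) = (16·907.0/(π·1.07×10^8))^(1/3) = 0.03508 m.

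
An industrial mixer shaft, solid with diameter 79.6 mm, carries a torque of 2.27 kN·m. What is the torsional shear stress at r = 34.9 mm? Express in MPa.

J = πd⁴/32 = π(0.0796)⁴/32 = 3.941×10^-6 m⁴.
Shear stress varies linearly with radius: τ = T·r/J = 2270 × 0.0349 / 3.941×10^-6 = 2.010×10^7 Pa.

20.1 MPa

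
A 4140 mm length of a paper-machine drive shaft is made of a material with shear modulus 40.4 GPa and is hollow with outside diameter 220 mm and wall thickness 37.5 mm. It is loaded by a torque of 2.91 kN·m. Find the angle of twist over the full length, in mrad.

1.60 mrad

J = π(d_o⁴ − d_i⁴)/32 = π(0.220⁴ − 0.145⁴)/32 = 1.866×10^-4 m⁴.
θ = T·L/(G·J) = 2910 × 4.14 / (40.4×10⁹ × 1.866×10^-4) = 1.598×10^-3 rad.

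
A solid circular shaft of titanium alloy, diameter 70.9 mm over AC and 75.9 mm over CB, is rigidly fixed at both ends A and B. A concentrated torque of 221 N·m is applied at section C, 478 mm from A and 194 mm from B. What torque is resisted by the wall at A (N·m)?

52.2 N·m

Compatibility: T_A·a/J_AC = T_B·b/J_CB with T_A + T_B = T₀.
J_AC = 2.48×10^-6 m⁴, J_CB = 3.26×10^-6 m⁴, so T_A = T₀·(J_AC/a)/((J_AC/a)+(J_CB/b)) = 52.17 N·m, T_B = 168.8 N·m.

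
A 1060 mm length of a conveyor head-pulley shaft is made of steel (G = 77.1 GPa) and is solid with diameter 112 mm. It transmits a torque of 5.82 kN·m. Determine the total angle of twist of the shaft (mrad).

5.18 mrad

J = πd⁴/32 = π(0.112)⁴/32 = 1.545×10^-5 m⁴.
θ = T·L/(G·J) = 5820 × 1.06 / (77.1×10⁹ × 1.545×10^-5) = 5.180×10^-3 rad.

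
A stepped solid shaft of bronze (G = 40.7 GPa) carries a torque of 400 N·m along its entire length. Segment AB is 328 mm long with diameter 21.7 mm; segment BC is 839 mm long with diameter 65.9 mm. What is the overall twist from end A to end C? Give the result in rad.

0.153 rad

J_AB = π(0.0217)⁴/32 = 2.18×10^-8 m⁴; J_BC = π(0.0659)⁴/32 = 1.85×10^-6 m⁴.
θ = (T/G)·Σ L_i/J_i = (400.0/40.7×10⁹)·(0.328/2.18×10^-8 + 0.839/1.85×10^-6) = 0.1525 rad.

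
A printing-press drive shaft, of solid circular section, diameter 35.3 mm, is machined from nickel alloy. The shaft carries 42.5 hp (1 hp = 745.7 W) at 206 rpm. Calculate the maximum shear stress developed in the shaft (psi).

ω = 2π·206/60 = 21.57 rad/s, so T = P/ω = 42.5×745.7 / 21.57 = 1469 N·m.
J = πd⁴/32 = π(0.0353)⁴/32 = 1.524×10^-7 m⁴.
τ_max = T·r/J = 1469 × 0.0176 / 1.524×10^-7 = 1.701×10^8 Pa.

24700 psi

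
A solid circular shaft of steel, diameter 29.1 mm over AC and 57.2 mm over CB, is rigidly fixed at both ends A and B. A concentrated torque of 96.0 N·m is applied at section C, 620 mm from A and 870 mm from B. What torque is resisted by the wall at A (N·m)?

Compatibility: T_A·a/J_AC = T_B·b/J_CB with T_A + T_B = T₀.
J_AC = 7.04×10^-8 m⁴, J_CB = 1.05×10^-6 m⁴, so T_A = T₀·(J_AC/a)/((J_AC/a)+(J_CB/b)) = 8.248 N·m, T_B = 87.75 N·m.

8.25 N·m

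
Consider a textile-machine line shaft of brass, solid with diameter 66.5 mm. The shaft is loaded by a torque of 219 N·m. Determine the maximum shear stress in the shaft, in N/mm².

3.79 N/mm²

J = πd⁴/32 = π(0.0665)⁴/32 = 1.920×10^-6 m⁴.
τ_max = T·r/J = 219.0 × 0.0333 / 1.920×10^-6 = 3.793×10^6 Pa.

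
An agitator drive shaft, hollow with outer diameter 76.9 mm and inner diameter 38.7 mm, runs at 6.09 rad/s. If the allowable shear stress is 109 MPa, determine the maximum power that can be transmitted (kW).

55.5 kW

J = π(d_o⁴ − d_i⁴)/32 = π(0.0769⁴ − 0.0387⁴)/32 = 3.213×10^-6 m⁴.
T_max = τ_allow·J/r = 1.09×10^8 × 3.213×10^-6 / 0.0385 = 9108 N·m.
ω = 6.09 rad/s, so P_max = T_max·ω = 5.547×10^4 W.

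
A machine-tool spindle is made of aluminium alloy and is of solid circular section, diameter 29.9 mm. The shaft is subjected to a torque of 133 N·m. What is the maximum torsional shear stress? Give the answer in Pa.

2.53e7 Pa

J = πd⁴/32 = π(0.0299)⁴/32 = 7.847×10^-8 m⁴.
τ_max = T·r/J = 133.0 × 0.0149 / 7.847×10^-8 = 2.534×10^7 Pa.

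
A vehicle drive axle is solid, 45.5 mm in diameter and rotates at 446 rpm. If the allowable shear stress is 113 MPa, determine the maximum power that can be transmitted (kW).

97.6 kW

J = πd⁴/32 = π(0.0455)⁴/32 = 4.208×10^-7 m⁴.
T_max = τ_allow·J/r = 1.13×10^8 × 4.208×10^-7 / 0.0227 = 2090 N·m.
ω = 2π·446/60 = 46.71 rad/s, so P_max = T_max·ω = 9.761×10^4 W.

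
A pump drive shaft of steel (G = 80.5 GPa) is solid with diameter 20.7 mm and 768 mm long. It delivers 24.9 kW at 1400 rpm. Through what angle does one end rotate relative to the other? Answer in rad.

ω = 2π·1400/60 = 146.6 rad/s, so T = P/ω = 24.9×10³ / 146.6 = 169.8 N·m.
J = πd⁴/32 = π(0.0207)⁴/32 = 1.803×10^-8 m⁴.
θ = T·L/(G·J) = 169.8 × 0.768 / (80.5×10⁹ × 1.803×10^-8) = 0.08989 rad.

0.0899 rad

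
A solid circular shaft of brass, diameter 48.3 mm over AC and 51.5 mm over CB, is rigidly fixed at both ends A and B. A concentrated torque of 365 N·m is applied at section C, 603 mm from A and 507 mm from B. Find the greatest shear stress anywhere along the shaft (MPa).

8.25 MPa

Compatibility: T_A·a/J_AC = T_B·b/J_CB with T_A + T_B = T₀.
J_AC = 5.34×10^-7 m⁴, J_CB = 6.91×10^-7 m⁴, so T_A = T₀·(J_AC/a)/((J_AC/a)+(J_CB/b)) = 143.9 N·m, T_B = 221.1 N·m.
τ in each portion: τ_AC = 6.50×10^6 Pa, τ_CB = 8.25×10^6 Pa; maximum is in CB.
τ_max = T_CB·r/J = 221.1·0.0257/6.91×10^-7 = 8.246×10^6 Pa.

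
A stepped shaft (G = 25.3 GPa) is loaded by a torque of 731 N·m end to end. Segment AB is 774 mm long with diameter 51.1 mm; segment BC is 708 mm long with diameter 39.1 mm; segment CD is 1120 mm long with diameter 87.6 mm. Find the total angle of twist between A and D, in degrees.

J_AB = π(0.0511)⁴/32 = 6.69×10^-7 m⁴; J_BC = π(0.0391)⁴/32 = 2.29×10^-7 m⁴; J_CD = π(0.0876)⁴/32 = 5.78×10^-6 m⁴.
θ = (T/G)·Σ L_i/J_i = (731.0/25.3×10⁹)·(0.774/6.69×10^-7 + 0.708/2.29×10^-7 + 1.12/5.78×10^-6) = 0.1282 rad.

7.34°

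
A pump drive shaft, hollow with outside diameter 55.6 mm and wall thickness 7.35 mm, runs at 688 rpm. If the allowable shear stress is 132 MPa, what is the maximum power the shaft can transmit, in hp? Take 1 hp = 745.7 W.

304 hp

J = π(d_o⁴ − d_i⁴)/32 = π(0.0556⁴ − 0.0409⁴)/32 = 6.635×10^-7 m⁴.
T_max = τ_allow·J/r = 1.32×10^8 × 6.635×10^-7 / 0.0278 = 3150 N·m.
ω = 2π·688/60 = 72.05 rad/s, so P_max = T_max·ω = 2.270×10^5 W.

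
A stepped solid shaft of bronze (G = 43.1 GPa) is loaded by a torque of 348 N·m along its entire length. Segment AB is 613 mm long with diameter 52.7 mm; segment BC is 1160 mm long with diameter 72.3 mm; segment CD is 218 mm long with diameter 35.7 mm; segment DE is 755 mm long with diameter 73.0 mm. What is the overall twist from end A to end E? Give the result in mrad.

J_AB = π(0.0527)⁴/32 = 7.57×10^-7 m⁴; J_BC = π(0.0723)⁴/32 = 2.68×10^-6 m⁴; J_CD = π(0.0357)⁴/32 = 1.59×10^-7 m⁴; J_DE = π(0.0730)⁴/32 = 2.79×10^-6 m⁴.
θ = (T/G)·Σ L_i/J_i = (348.0/43.1×10⁹)·(0.613/7.57×10^-7 + 1.16/2.68×10^-6 + 0.218/1.59×10^-7 + 0.755/2.79×10^-6) = 0.02325 rad.

23.3 mrad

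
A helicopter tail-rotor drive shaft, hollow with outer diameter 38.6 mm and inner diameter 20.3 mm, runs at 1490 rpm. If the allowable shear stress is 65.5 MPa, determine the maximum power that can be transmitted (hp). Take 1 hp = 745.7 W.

143 hp

J = π(d_o⁴ − d_i⁴)/32 = π(0.0386⁴ − 0.0203⁴)/32 = 2.013×10^-7 m⁴.
T_max = τ_allow·J/r = 6.55×10^7 × 2.013×10^-7 / 0.0193 = 683.1 N·m.
ω = 2π·1490/60 = 156.0 rad/s, so P_max = T_max·ω = 1.066×10^5 W.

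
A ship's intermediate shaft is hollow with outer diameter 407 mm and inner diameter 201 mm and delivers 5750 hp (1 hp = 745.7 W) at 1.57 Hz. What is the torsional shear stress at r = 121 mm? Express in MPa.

ω = 2π·1.57 = 9.865 rad/s, so T = P/ω = 5750×745.7 / 9.865 = 434700 N·m.
J = π(d_o⁴ − d_i⁴)/32 = π(0.407⁴ − 0.201⁴)/32 = 2.534×10^-3 m⁴.
Shear stress varies linearly with radius: τ = T·r/J = 434700 × 0.121 / 2.534×10^-3 = 2.076×10^7 Pa.

20.8 MPa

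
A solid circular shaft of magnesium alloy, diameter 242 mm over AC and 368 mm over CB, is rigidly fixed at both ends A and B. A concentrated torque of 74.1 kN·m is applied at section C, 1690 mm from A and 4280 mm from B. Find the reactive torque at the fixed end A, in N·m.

23800 N·m

Compatibility: T_A·a/J_AC = T_B·b/J_CB with T_A + T_B = T₀.
J_AC = 3.37×10^-4 m⁴, J_CB = 1.80×10^-3 m⁴, so T_A = T₀·(J_AC/a)/((J_AC/a)+(J_CB/b)) = 23820 N·m, T_B = 50280 N·m.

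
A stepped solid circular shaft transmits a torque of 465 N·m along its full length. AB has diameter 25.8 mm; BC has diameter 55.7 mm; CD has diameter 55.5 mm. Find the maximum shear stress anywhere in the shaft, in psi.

20000 psi

Under the same torque, τ_max = 16T/(πd³) is largest where d is smallest — segment AB (d = 25.8 mm).
τ_max = 16·465.0/(π·(0.0258)³) = 1.379×10^8 Pa.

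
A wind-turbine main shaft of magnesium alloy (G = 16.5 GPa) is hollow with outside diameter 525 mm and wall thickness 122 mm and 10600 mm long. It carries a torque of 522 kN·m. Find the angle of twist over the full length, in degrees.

2.81°

J = π(d_o⁴ − d_i⁴)/32 = π(0.525⁴ − 0.281⁴)/32 = 6.846×10^-3 m⁴.
θ = T·L/(G·J) = 522000 × 10.6 / (16.5×10⁹ × 6.846×10^-3) = 0.04898 rad.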